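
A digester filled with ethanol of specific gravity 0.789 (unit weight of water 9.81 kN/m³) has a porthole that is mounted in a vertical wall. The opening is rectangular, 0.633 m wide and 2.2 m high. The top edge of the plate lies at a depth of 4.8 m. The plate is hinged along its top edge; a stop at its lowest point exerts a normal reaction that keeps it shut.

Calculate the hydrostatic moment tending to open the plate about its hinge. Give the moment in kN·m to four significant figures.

γ = 0.789 × 9.81 = 7.74009 kN/m³.
The centroid lies 2.2/2 = 1.1 m below the top edge, so the centroid depth is h_c = 4.8 + 1.1 = 5.9 m.
A = 0.633 × 2.2 = 1.3926 m².
Resultant F = γ·h_c·A = 7.74009 × 5.9 × 1.3926 = 63.5952 kN.
I_c = b·h³/12 = 0.633 × 2.2³/12 = 0.561682 m⁴.
Centre of pressure: y_p = y_c + I_c/(y_c·A) = 5.9 + 0.561682/(5.9 × 1.3926) = 5.9 + 0.0683616 = 5.96836 m along the plane.
The resultant acts 1.1 + 0.0683616 = 1.16836 m (along the plate) below the hinge at the top edge, so the moment about the hinge is M = F × 1.16836 = 63.5952 × 1.16836 = 74.3021 kN·m.

M ≈ 74.30 kN·m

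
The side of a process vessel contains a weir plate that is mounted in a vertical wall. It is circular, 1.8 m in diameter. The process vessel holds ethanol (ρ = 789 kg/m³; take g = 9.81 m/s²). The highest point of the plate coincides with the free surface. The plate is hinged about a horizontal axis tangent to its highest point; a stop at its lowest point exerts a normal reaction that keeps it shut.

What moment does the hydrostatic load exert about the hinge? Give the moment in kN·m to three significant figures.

γ = ρg = 789 × 9.81 / 1000 = 7.74009 kN/m³.
The centroid is at the centre, 0.9 m below the top of the plate, so the centroid depth is h_c = 0.9 m.
A = π(0.9)² = 2.54469 m².
Resultant F = γ·h_c·A = 7.74009 × 0.9 × 2.54469 = 17.7265 kN.
I_c = πr⁴/4 = π × 0.9⁴/4 = 0.5153 m⁴.
Centre of pressure: y_p = y_c + I_c/(y_c·A) = 0.9 + 0.5153/(0.9 × 2.54469) = 0.9 + 0.225 = 1.125 m along the plane.
The resultant acts 0.9 + 0.225 = 1.125 m (along the plate) below the hinge at the top edge, so the moment about the hinge is M = F × 1.125 = 17.7265 × 1.125 = 19.9423 kN·m.

M ≈ 19.9 kN·m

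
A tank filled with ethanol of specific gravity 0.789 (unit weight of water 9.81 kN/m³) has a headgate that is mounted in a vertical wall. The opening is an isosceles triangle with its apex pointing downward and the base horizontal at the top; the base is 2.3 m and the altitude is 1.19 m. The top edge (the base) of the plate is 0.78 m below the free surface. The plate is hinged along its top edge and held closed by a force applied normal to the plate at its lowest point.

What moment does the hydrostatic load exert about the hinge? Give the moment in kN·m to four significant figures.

γ = 0.789 × 9.81 = 7.74009 kN/m³.
With the apex down, the centroid sits h/3 = 1.19/3 = 0.396667 m below the base (the top edge), so the centroid depth is h_c = 0.78 + 0.396667 = 1.17667 m.
A = ½ × 2.3 × 1.19 = 1.3685 m².
Resultant F = γ·h_c·A = 7.74009 × 1.17667 × 1.3685 = 12.4637 kN.
I_c = b·h³/36 = 2.3 × 1.19³/36 = 0.107663 m⁴.
Centre of pressure: y_p = y_c + I_c/(y_c·A) = 1.17667 + 0.107663/(1.17667 × 1.3685) = 1.17667 + 0.0668601 = 1.24353 m along the plane.
The resultant acts 0.396667 + 0.0668601 = 0.463527 m (along the plate) below the hinge at the top edge, so the moment about the hinge is M = F × 0.463527 = 12.4637 × 0.463527 = 5.77726 kN·m.

M ≈ 5.777 kN·m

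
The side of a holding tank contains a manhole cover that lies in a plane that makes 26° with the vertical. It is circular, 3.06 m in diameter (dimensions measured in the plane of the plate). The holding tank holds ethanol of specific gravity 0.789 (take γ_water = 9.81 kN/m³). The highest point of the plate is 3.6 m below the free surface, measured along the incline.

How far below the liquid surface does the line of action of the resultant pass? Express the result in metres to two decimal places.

γ = 0.789 × 9.81 = 7.74009 kN/m³.
The plate makes 26° with the vertical, i.e. θ = 90° − 26° = 64° to the horizontal. Measuring y along the incline from the free-surface line, vertical depth h = y·sinθ with sinθ = 0.898794.
The centroid is at the centre, 1.53 m below the top of the plate, so y_c = 3.6 + 1.53 = 5.13 m and h_c = 5.13 × 0.898794 = 4.61081 m.
A = π(1.53)² = 7.35415 m².
Resultant F = γ·h_c·A = 7.74009 × 4.61081 × 7.35415 = 262.456 kN.
I_c = πr⁴/4 = π × 1.53⁴/4 = 4.30383 m⁴.
Centre of pressure: y_p = y_c + I_c/(y_c·A) = 5.13 + 4.30383/(5.13 × 7.35415) = 5.13 + 0.114079 = 5.24408 m along the plane.
Vertically, h_p = y_p·sinθ = 5.24408 × 0.898794 = 4.71335 m.

h_p = 4.71 m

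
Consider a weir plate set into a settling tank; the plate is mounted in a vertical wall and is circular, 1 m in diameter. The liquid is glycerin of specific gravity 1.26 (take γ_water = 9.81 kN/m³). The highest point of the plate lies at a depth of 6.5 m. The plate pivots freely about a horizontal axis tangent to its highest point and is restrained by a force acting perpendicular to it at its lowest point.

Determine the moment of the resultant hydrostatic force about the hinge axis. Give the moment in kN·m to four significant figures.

γ = 1.26 × 9.81 = 12.3606 kN/m³.
The centroid is at the centre, 0.5 m below the top of the plate, so the centroid depth is h_c = 6.5 + 0.5 = 7 m.
A = π(0.5)² = 0.785398 m².
Resultant F = γ·h_c·A = 12.3606 × 7 × 0.785398 = 67.9559 kN.
I_c = πr⁴/4 = π × 0.5⁴/4 = 0.0490874 m⁴.
Centre of pressure: y_p = y_c + I_c/(y_c·A) = 7 + 0.0490874/(7 × 0.785398) = 7 + 0.00892858 = 7.00893 m along the plane.
The resultant acts 0.5 + 0.00892858 = 0.508929 m (along the plate) below the hinge at the top edge, so the moment about the hinge is M = F × 0.508929 = 67.9559 × 0.508929 = 34.5847 kN·m.

M ≈ 34.58 kN·m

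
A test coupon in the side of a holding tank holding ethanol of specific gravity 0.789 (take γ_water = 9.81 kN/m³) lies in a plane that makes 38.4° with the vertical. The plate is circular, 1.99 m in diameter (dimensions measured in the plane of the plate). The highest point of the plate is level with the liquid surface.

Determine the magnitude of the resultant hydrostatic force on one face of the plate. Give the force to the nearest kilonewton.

γ = 0.789 × 9.81 = 7.74009 kN/m³.
The plate makes 38.4° with the vertical, i.e. θ = 90° − 38.4° = 51.6° to the horizontal. Measuring y along the incline from the free-surface line, vertical depth h = y·sinθ with sinθ = 0.783693.
The centroid is at the centre, 0.995 m below the top of the plate, so y_c = 0.995 m and h_c = 0.995 × 0.783693 = 0.779775 m.
A = π(0.995)² = 3.11026 m².
Resultant F = γ·h_c·A = 7.74009 × 0.779775 × 3.11026 = 18.7721 kN.

F ≈ 19 kN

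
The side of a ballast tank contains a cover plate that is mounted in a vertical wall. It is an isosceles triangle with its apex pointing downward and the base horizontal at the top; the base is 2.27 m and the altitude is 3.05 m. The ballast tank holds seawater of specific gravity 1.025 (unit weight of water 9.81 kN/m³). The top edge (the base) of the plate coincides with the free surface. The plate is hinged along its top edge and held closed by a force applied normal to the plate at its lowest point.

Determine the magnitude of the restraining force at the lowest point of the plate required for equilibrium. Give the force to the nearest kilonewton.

P ≈ 18 kN

γ = 1.025 × 9.81 = 10.05525 kN/m³.
With the apex down, the centroid sits h/3 = 3.05/3 = 1.01667 m below the base (the top edge), so the centroid depth is h_c = 1.01667 m.
A = ½ × 2.27 × 3.05 = 3.46175 m².
Resultant F = γ·h_c·A = 10.05525 × 1.01667 × 3.46175 = 35.389 kN.
I_c = b·h³/36 = 2.27 × 3.05³/36 = 1.78905 m⁴.
Centre of pressure: y_p = y_c + I_c/(y_c·A) = 1.01667 + 1.78905/(1.01667 × 3.46175) = 1.01667 + 0.508331 = 1.525 m along the plane.
The resultant acts 1.01667 + 0.508331 = 1.525 m (along the plate) below the hinge at the top edge, so the moment about the hinge is M = F × 1.525 = 35.389 × 1.525 = 53.9682 kN·m.
A normal force at the bottom, 3.05 m from the hinge, must supply this moment: P = 53.9682/3.05 = 17.6945 kN.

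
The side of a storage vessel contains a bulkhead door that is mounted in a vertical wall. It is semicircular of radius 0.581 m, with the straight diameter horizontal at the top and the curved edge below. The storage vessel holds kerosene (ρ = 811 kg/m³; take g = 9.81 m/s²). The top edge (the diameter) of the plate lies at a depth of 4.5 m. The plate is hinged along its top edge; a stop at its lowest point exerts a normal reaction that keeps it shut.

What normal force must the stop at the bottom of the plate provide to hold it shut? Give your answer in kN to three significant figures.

P ≈ 8.67 kN

γ = ρg = 811 × 9.81 / 1000 = 7.95591 kN/m³.
The centroid of a semicircle lies 4r/(3π) = 0.246584 m from the diameter, here below the top edge, so the centroid depth is h_c = 4.5 + 0.246584 = 4.74658 m.
A = πr²/2 = π × 0.581²/2 = 0.53024 m².
Resultant F = γ·h_c·A = 7.95591 × 4.74658 × 0.53024 = 20.0236 kN.
I_c = (π/8 − 8/(9π))·r⁴ = 0.109757 × 0.581⁴ = 0.0125065 m⁴.
Centre of pressure: y_p = y_c + I_c/(y_c·A) = 4.74658 + 0.0125065/(4.74658 × 0.53024) = 4.74658 + 0.00496915 = 4.75155 m along the plane.
The resultant acts 0.246584 + 0.00496915 = 0.251553 m (along the plate) below the hinge at the top edge, so the moment about the hinge is M = F × 0.251553 = 20.0236 × 0.251553 = 5.037 kN·m.
A normal force at the bottom, 0.581 m from the hinge, must supply this moment: P = 5.037/0.581 = 8.66954 kN.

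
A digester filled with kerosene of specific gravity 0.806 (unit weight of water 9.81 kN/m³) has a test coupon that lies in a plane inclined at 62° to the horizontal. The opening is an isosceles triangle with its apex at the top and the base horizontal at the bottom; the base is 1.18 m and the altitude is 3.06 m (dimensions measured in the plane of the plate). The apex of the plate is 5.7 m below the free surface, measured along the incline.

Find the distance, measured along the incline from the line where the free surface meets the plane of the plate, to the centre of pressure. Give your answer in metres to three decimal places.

y_p = 7.807 m

γ = 0.806 × 9.81 = 7.90686 kN/m³.
Let θ = 62° be the plate's angle to the horizontal; measure y along the incline from where the plane meets the free surface. Vertical depth h = y·sinθ with sinθ = 0.882948.
With the apex up, the centroid sits 2h/3 = 2 × 3.06/3 = 2.04 m below the apex, so y_c = 5.7 + 2.04 = 7.74 m and h_c = 7.74 × 0.882948 = 6.83402 m.
A = ½ × 1.18 × 3.06 = 1.8054 m².
Resultant F = γ·h_c·A = 7.90686 × 6.83402 × 1.8054 = 97.5559 kN.
I_c = b·h³/36 = 1.18 × 3.06³/36 = 0.939169 m⁴.
Centre of pressure: y_p = y_c + I_c/(y_c·A) = 7.74 + 0.939169/(7.74 × 1.8054) = 7.74 + 0.0672093 = 7.80721 m along the plane.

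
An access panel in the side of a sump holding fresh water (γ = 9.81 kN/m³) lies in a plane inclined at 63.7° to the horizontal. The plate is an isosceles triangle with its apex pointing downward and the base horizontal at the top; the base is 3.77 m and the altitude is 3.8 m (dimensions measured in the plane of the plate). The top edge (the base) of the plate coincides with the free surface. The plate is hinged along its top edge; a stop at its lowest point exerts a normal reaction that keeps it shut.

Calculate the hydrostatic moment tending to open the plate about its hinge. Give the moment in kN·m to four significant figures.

M ≈ 151.6 kN·m

γ = 9.81 kN/m³.
Let θ = 63.7° be the plate's angle to the horizontal; measure y along the incline from where the plane meets the free surface. Vertical depth h = y·sinθ with sinθ = 0.896486.
With the apex down, the centroid sits h/3 = 3.8/3 = 1.26667 m below the base (the top edge), so y_c = 1.26667 m and h_c = 1.26667 × 0.896486 = 1.13555 m.
A = ½ × 3.77 × 3.8 = 7.163 m².
Resultant F = γ·h_c·A = 9.81 × 1.13555 × 7.163 = 79.794 kN.
I_c = b·h³/36 = 3.77 × 3.8³/36 = 5.74632 m⁴.
Centre of pressure: y_p = y_c + I_c/(y_c·A) = 1.26667 + 5.74632/(1.26667 × 7.163) = 1.26667 + 0.633332 = 1.9 m along the plane.
The resultant acts 1.26667 + 0.633332 = 1.9 m (along the plate) below the hinge at the top edge, so the moment about the hinge is M = F × 1.9 = 79.794 × 1.9 = 151.609 kN·m.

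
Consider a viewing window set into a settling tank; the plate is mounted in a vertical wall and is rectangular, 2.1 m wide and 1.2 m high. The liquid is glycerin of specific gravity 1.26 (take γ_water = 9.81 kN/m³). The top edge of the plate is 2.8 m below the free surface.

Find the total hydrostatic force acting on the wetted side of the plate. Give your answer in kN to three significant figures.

F ≈ 106 kN

γ = 1.26 × 9.81 = 12.3606 kN/m³.
The centroid lies 1.2/2 = 0.6 m below the top edge, so the centroid depth is h_c = 2.8 + 0.6 = 3.4 m.
A = 2.1 × 1.2 = 2.52 m².
Resultant F = γ·h_c·A = 12.3606 × 3.4 × 2.52 = 105.906 kN.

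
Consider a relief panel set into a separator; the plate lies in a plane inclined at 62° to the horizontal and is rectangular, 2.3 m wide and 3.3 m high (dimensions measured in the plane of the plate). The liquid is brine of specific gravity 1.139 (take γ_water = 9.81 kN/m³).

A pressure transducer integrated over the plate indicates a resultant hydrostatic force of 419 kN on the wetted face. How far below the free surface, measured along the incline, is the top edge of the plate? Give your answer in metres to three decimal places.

γ = 1.139 × 9.81 = 11.17359 kN/m³.
A = 2.3 × 3.3 = 7.59 m².
From F = γ·h_c·A, the centroid depth is h_c = 419/(11.17359 × 7.59) = 4.9406 m.
Let θ = 62° be the plate's angle to the horizontal; measure y along the incline from where the plane meets the free surface. Vertical depth h = y·sinθ with sinθ = 0.882948.
Along the incline, y_c = h_c/sinθ = 4.9406/0.882948 = 5.59557 m.
The centroid lies 3.3/2 = 1.65 m below the top edge, so the top edge sits at y_top = 5.59557 − 1.65 = 3.94557 m along the incline.

y_top ≈ 3.946 m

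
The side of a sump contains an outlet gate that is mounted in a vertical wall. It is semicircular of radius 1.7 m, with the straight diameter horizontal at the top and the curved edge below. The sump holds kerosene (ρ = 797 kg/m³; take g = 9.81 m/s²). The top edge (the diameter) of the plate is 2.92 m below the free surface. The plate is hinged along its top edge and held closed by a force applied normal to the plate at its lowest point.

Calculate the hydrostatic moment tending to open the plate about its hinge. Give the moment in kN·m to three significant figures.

γ = ρg = 797 × 9.81 / 1000 = 7.81857 kN/m³.
The centroid of a semicircle lies 4r/(3π) = 0.721502 m from the diameter, here below the top edge, so the centroid depth is h_c = 2.92 + 0.721502 = 3.6415 m.
A = πr²/2 = π × 1.7²/2 = 4.5396 m².
Resultant F = γ·h_c·A = 7.81857 × 3.6415 × 4.5396 = 129.248 kN.
I_c = (π/8 − 8/(9π))·r⁴ = 0.109757 × 1.7⁴ = 0.916701 m⁴.
Centre of pressure: y_p = y_c + I_c/(y_c·A) = 3.6415 + 0.916701/(3.6415 × 4.5396) = 3.6415 + 0.0554536 = 3.69695 m along the plane.
The resultant acts 0.721502 + 0.0554536 = 0.776956 m (along the plate) below the hinge at the top edge, so the moment about the hinge is M = F × 0.776956 = 129.248 × 0.776956 = 100.42 kN·m.

M ≈ 100 kN·m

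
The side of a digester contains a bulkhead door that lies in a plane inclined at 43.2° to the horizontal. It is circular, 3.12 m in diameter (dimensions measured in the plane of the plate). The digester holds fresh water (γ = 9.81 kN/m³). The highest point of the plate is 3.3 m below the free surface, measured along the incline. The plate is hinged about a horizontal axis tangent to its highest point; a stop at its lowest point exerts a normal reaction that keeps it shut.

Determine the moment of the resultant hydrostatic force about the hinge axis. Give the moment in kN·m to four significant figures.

γ = 9.81 kN/m³.
Let θ = 43.2° be the plate's angle to the horizontal; measure y along the incline from where the plane meets the free surface. Vertical depth h = y·sinθ with sinθ = 0.684547.
The centroid is at the centre, 1.56 m below the top of the plate, so y_c = 3.3 + 1.56 = 4.86 m and h_c = 4.86 × 0.684547 = 3.3269 m.
A = π(1.56)² = 7.64538 m².
Resultant F = γ·h_c·A = 9.81 × 3.3269 × 7.64538 = 249.521 kN.
I_c = πr⁴/4 = π × 1.56⁴/4 = 4.65145 m⁴.
Centre of pressure: y_p = y_c + I_c/(y_c·A) = 4.86 + 4.65145/(4.86 × 7.64538) = 4.86 + 0.125185 = 4.98519 m along the plane.
The resultant acts 1.56 + 0.125185 = 1.68519 m (along the plate) below the hinge at the top edge, so the moment about the hinge is M = F × 1.68519 = 249.521 × 1.68519 = 420.49 kN·m.

M ≈ 420.5 kN·m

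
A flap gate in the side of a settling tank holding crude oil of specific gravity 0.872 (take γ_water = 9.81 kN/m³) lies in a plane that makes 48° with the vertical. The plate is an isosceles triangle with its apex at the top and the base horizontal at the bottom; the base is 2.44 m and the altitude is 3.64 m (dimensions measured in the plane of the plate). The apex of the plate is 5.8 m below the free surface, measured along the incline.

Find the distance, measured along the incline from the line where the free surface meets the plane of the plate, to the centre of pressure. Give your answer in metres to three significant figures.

y_p = 8.32 m

γ = 0.872 × 9.81 = 8.55432 kN/m³.
The plate makes 48° with the vertical, i.e. θ = 90° − 48° = 42° to the horizontal. Measuring y along the incline from the free-surface line, vertical depth h = y·sinθ with sinθ = 0.669131.
With the apex up, the centroid sits 2h/3 = 2 × 3.64/3 = 2.42667 m below the apex, so y_c = 5.8 + 2.42667 = 8.22667 m and h_c = 8.22667 × 0.669131 = 5.50472 m.
A = ½ × 2.44 × 3.64 = 4.4408 m².
Resultant F = γ·h_c·A = 8.55432 × 5.50472 × 4.4408 = 209.113 kN.
I_c = b·h³/36 = 2.44 × 3.64³/36 = 3.26882 m⁴.
Centre of pressure: y_p = y_c + I_c/(y_c·A) = 8.22667 + 3.26882/(8.22667 × 4.4408) = 8.22667 + 0.0894758 = 8.31615 m along the plane.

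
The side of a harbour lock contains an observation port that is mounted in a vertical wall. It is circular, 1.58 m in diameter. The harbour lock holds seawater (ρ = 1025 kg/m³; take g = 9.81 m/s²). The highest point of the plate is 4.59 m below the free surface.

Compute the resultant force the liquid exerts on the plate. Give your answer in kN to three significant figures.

γ = ρg = 1025 × 9.81 / 1000 = 10.05525 kN/m³.
The centroid is at the centre, 0.79 m below the top of the plate, so the centroid depth is h_c = 4.59 + 0.79 = 5.38 m.
A = π(0.79)² = 1.96067 m².
Resultant F = γ·h_c·A = 10.05525 × 5.38 × 1.96067 = 106.067 kN.

F ≈ 106 kN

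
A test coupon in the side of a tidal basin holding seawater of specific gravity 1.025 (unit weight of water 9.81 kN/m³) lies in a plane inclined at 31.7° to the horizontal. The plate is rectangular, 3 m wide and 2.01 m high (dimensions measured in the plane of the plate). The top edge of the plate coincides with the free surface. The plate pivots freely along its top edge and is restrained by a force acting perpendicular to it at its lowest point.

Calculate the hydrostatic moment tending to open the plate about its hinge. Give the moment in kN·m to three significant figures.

γ = 1.025 × 9.81 = 10.05525 kN/m³.
Let θ = 31.7° be the plate's angle to the horizontal; measure y along the incline from where the plane meets the free surface. Vertical depth h = y·sinθ with sinθ = 0.525472.
The centroid lies 2.01/2 = 1.005 m below the top edge, so y_c = 1.005 m and h_c = 1.005 × 0.525472 = 0.528099 m.
A = 3 × 2.01 = 6.03 m².
Resultant F = γ·h_c·A = 10.05525 × 0.528099 × 6.03 = 32.0203 kN.
I_c = b·h³/12 = 3 × 2.01³/12 = 2.03015 m⁴.
Centre of pressure: y_p = y_c + I_c/(y_c·A) = 1.005 + 2.03015/(1.005 × 6.03) = 1.005 + 0.335 = 1.34 m along the plane.
The resultant acts 1.005 + 0.335 = 1.34 m (along the plate) below the hinge at the top edge, so the moment about the hinge is M = F × 1.34 = 32.0203 × 1.34 = 42.9072 kN·m.

M ≈ 42.9 kN·m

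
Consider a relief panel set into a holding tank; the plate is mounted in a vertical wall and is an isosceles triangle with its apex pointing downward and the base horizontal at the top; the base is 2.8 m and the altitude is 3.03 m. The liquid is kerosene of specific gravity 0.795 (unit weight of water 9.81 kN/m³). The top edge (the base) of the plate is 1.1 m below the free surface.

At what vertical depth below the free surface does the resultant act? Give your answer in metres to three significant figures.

h_p = 2.35 m

γ = 0.795 × 9.81 = 7.79895 kN/m³.
With the apex down, the centroid sits h/3 = 3.03/3 = 1.01 m below the base (the top edge), so the centroid depth is h_c = 1.1 + 1.01 = 2.11 m.
A = ½ × 2.8 × 3.03 = 4.242 m².
Resultant F = γ·h_c·A = 7.79895 × 2.11 × 4.242 = 69.8054 kN.
I_c = b·h³/36 = 2.8 × 3.03³/36 = 2.16363 m⁴.
Centre of pressure: y_p = y_c + I_c/(y_c·A) = 2.11 + 2.16363/(2.11 × 4.242) = 2.11 + 0.24173 = 2.35173 m along the plane.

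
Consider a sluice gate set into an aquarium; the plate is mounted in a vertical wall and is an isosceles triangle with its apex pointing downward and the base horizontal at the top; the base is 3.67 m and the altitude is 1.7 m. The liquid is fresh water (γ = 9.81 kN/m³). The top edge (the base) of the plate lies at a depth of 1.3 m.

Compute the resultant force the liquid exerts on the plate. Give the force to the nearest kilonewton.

F ≈ 57 kN

γ = 9.81 kN/m³.
With the apex down, the centroid sits h/3 = 1.7/3 = 0.566667 m below the base (the top edge), so the centroid depth is h_c = 1.3 + 0.566667 = 1.86667 m.
A = ½ × 3.67 × 1.7 = 3.1195 m².
Resultant F = γ·h_c·A = 9.81 × 1.86667 × 3.1195 = 57.1244 kN.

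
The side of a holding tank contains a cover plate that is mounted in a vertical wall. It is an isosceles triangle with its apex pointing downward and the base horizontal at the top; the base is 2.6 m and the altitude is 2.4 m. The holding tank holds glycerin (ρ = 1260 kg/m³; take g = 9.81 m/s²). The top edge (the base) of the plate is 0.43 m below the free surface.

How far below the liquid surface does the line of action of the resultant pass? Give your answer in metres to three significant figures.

h_p = 1.49 m

γ = ρg = 1260 × 9.81 / 1000 = 12.3606 kN/m³.
With the apex down, the centroid sits h/3 = 2.4/3 = 0.8 m below the base (the top edge), so the centroid depth is h_c = 0.43 + 0.8 = 1.23 m.
A = ½ × 2.6 × 2.4 = 3.12 m².
Resultant F = γ·h_c·A = 12.3606 × 1.23 × 3.12 = 47.435 kN.
I_c = b·h³/36 = 2.6 × 2.4³/36 = 0.9984 m⁴.
Centre of pressure: y_p = y_c + I_c/(y_c·A) = 1.23 + 0.9984/(1.23 × 3.12) = 1.23 + 0.260163 = 1.49016 m along the plane.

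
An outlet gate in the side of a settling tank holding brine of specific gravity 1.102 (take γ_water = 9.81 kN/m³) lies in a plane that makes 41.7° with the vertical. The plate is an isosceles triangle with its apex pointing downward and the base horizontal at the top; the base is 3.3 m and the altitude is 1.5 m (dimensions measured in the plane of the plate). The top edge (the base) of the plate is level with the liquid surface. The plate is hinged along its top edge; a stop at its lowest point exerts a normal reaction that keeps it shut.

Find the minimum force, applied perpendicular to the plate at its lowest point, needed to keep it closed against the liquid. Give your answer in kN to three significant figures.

P ≈ 4.99 kN

γ = 1.102 × 9.81 = 10.81062 kN/m³.
The plate makes 41.7° with the vertical, i.e. θ = 90° − 41.7° = 48.3° to the horizontal. Measuring y along the incline from the free-surface line, vertical depth h = y·sinθ with sinθ = 0.746638.
With the apex down, the centroid sits h/3 = 1.5/3 = 0.5 m below the base (the top edge), so y_c = 0.5 m and h_c = 0.5 × 0.746638 = 0.373319 m.
A = ½ × 3.3 × 1.5 = 2.475 m².
Resultant F = γ·h_c·A = 10.81062 × 0.373319 × 2.475 = 9.98863 kN.
I_c = b·h³/36 = 3.3 × 1.5³/36 = 0.309375 m⁴.
Centre of pressure: y_p = y_c + I_c/(y_c·A) = 0.5 + 0.309375/(0.5 × 2.475) = 0.5 + 0.25 = 0.75 m along the plane.
The resultant acts 0.5 + 0.25 = 0.75 m (along the plate) below the hinge at the top edge, so the moment about the hinge is M = F × 0.75 = 9.98863 × 0.75 = 7.49147 kN·m.
A normal force at the bottom, 1.5 m from the hinge, must supply this moment: P = 7.49147/1.5 = 4.99431 kN.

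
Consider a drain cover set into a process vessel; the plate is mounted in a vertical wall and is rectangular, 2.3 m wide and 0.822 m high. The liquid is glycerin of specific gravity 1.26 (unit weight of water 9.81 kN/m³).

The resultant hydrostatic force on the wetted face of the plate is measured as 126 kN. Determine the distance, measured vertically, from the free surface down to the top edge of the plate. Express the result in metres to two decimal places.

d_top ≈ 4.98 m

γ = 1.26 × 9.81 = 12.3606 kN/m³.
A = 2.3 × 0.822 = 1.8906 m².
From F = γ·h_c·A, the centroid depth is h_c = 126/(12.3606 × 1.8906) = 5.39177 m.
The centroid lies 0.822/2 = 0.411 m below the top edge, so the top edge sits at h_top = 5.39177 − 0.411 = 4.98077 m below the surface.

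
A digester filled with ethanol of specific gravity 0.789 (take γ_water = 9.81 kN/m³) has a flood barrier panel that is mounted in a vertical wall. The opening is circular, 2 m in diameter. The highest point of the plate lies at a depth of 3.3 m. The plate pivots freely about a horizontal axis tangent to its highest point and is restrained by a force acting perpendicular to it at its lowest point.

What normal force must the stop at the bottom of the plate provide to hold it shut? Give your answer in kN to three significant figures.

γ = 0.789 × 9.81 = 7.74009 kN/m³.
The centroid is at the centre, 1 m below the top of the plate, so the centroid depth is h_c = 3.3 + 1 = 4.3 m.
A = π(1)² = 3.14159 m².
Resultant F = γ·h_c·A = 7.74009 × 4.3 × 3.14159 = 104.56 kN.
I_c = πr⁴/4 = π × 1⁴/4 = 0.785398 m⁴.
Centre of pressure: y_p = y_c + I_c/(y_c·A) = 4.3 + 0.785398/(4.3 × 3.14159) = 4.3 + 0.0581396 = 4.35814 m along the plane.
The resultant acts 1 + 0.0581396 = 1.05814 m (along the plate) below the hinge at the top edge, so the moment about the hinge is M = F × 1.05814 = 104.56 × 1.05814 = 110.639 kN·m.
A normal force at the bottom, 2 m from the hinge, must supply this moment: P = 110.639/2 = 55.3195 kN.

P ≈ 55.3 kN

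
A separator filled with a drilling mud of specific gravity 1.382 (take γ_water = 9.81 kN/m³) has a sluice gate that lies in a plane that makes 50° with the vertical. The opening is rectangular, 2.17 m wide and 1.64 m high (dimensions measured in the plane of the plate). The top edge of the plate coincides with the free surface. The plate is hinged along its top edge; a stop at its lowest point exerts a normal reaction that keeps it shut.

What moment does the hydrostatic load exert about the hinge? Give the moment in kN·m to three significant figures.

γ = 1.382 × 9.81 = 13.55742 kN/m³.
The plate makes 50° with the vertical, i.e. θ = 90° − 50° = 40° to the horizontal. Measuring y along the incline from the free-surface line, vertical depth h = y·sinθ with sinθ = 0.642788.
The centroid lies 1.64/2 = 0.82 m below the top edge, so y_c = 0.82 m and h_c = 0.82 × 0.642788 = 0.527086 m.
A = 2.17 × 1.64 = 3.5588 m².
Resultant F = γ·h_c·A = 13.55742 × 0.527086 × 3.5588 = 25.4309 kN.
I_c = b·h³/12 = 2.17 × 1.64³/12 = 0.797646 m⁴.
Centre of pressure: y_p = y_c + I_c/(y_c·A) = 0.82 + 0.797646/(0.82 × 3.5588) = 0.82 + 0.273333 = 1.09333 m along the plane.
The resultant acts 0.82 + 0.273333 = 1.09333 m (along the plate) below the hinge at the top edge, so the moment about the hinge is M = F × 1.09333 = 25.4309 × 1.09333 = 27.8044 kN·m.

M ≈ 27.8 kN·m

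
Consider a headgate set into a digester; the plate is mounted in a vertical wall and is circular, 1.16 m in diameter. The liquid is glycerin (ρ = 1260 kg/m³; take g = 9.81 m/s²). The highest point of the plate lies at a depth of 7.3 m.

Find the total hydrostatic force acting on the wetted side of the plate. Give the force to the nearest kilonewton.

γ = ρg = 1260 × 9.81 / 1000 = 12.3606 kN/m³.
The centroid is at the centre, 0.58 m below the top of the plate, so the centroid depth is h_c = 7.3 + 0.58 = 7.88 m.
A = π(0.58)² = 1.05683 m².
Resultant F = γ·h_c·A = 12.3606 × 7.88 × 1.05683 = 102.937 kN.

F ≈ 103 kN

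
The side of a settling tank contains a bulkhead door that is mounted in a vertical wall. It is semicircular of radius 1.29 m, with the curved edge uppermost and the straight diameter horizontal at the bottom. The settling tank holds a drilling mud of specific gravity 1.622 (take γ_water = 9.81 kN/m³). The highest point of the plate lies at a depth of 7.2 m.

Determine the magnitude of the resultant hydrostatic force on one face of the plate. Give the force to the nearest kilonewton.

γ = 1.622 × 9.81 = 15.91182 kN/m³.
The centroid lies 4r/(3π) = 0.547493 m above the diameter, so r − 4r/(3π) = 1.29 − 0.547493 = 0.742507 m below the topmost point, so the centroid depth is h_c = 7.2 + 0.742507 = 7.94251 m.
A = πr²/2 = π × 1.29²/2 = 2.61396 m².
Resultant F = γ·h_c·A = 15.91182 × 7.94251 × 2.61396 = 330.352 kN.

F ≈ 330 kN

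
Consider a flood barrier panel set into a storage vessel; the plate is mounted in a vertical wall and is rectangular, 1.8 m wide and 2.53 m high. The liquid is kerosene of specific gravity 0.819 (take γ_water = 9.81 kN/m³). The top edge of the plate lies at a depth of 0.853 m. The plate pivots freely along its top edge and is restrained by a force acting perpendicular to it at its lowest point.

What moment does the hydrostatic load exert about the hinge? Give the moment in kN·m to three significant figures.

M ≈ 118 kN·m

γ = 0.819 × 9.81 = 8.03439 kN/m³.
The centroid lies 2.53/2 = 1.265 m below the top edge, so the centroid depth is h_c = 0.853 + 1.265 = 2.118 m.
A = 1.8 × 2.53 = 4.554 m².
Resultant F = γ·h_c·A = 8.03439 × 2.118 × 4.554 = 77.4947 kN.
I_c = b·h³/12 = 1.8 × 2.53³/12 = 2.42914 m⁴.
Centre of pressure: y_p = y_c + I_c/(y_c·A) = 2.118 + 2.42914/(2.118 × 4.554) = 2.118 + 0.251845 = 2.36984 m along the plane.
The resultant acts 1.265 + 0.251845 = 1.51684 m (along the plate) below the hinge at the top edge, so the moment about the hinge is M = F × 1.51684 = 77.4947 × 1.51684 = 117.547 kN·m.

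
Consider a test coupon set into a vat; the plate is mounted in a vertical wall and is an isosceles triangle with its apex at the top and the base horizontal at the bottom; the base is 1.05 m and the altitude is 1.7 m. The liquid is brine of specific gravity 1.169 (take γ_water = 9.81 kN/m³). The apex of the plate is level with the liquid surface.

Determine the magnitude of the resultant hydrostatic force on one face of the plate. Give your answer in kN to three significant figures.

γ = 1.169 × 9.81 = 11.46789 kN/m³.
With the apex up, the centroid sits 2h/3 = 2 × 1.7/3 = 1.13333 m below the apex, so the centroid depth is h_c = 1.13333 m.
A = ½ × 1.05 × 1.7 = 0.8925 m².
Resultant F = γ·h_c·A = 11.46789 × 1.13333 × 0.8925 = 11.5997 kN.

F ≈ 11.6 kN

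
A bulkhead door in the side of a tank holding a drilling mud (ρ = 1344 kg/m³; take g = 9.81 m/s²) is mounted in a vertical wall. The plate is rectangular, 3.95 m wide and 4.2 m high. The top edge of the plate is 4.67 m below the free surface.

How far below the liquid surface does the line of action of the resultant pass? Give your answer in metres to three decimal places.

γ = ρg = 1344 × 9.81 / 1000 = 13.18464 kN/m³.
The centroid lies 4.2/2 = 2.1 m below the top edge, so the centroid depth is h_c = 4.67 + 2.1 = 6.77 m.
A = 3.95 × 4.2 = 16.59 m².
Resultant F = γ·h_c·A = 13.18464 × 6.77 × 16.59 = 1480.82 kN.
I_c = b·h³/12 = 3.95 × 4.2³/12 = 24.3873 m⁴.
Centre of pressure: y_p = y_c + I_c/(y_c·A) = 6.77 + 24.3873/(6.77 × 16.59) = 6.77 + 0.217134 = 6.98713 m along the plane.

h_p = 6.987 m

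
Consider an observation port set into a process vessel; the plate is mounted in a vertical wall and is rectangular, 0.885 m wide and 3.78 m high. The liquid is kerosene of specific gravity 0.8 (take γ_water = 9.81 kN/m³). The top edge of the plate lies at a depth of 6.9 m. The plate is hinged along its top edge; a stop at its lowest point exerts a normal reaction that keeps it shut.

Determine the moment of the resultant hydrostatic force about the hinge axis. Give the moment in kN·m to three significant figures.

γ = 0.8 × 9.81 = 7.848 kN/m³.
The centroid lies 3.78/2 = 1.89 m below the top edge, so the centroid depth is h_c = 6.9 + 1.89 = 8.79 m.
A = 0.885 × 3.78 = 3.3453 m².
Resultant F = γ·h_c·A = 7.848 × 8.79 × 3.3453 = 230.772 kN.
I_c = b·h³/12 = 0.885 × 3.78³/12 = 3.98325 m⁴.
Centre of pressure: y_p = y_c + I_c/(y_c·A) = 8.79 + 3.98325/(8.79 × 3.3453) = 8.79 + 0.135461 = 8.92546 m along the plane.
The resultant acts 1.89 + 0.135461 = 2.02546 m (along the plate) below the hinge at the top edge, so the moment about the hinge is M = F × 2.02546 = 230.772 × 2.02546 = 467.419 kN·m.

M ≈ 467 kN·m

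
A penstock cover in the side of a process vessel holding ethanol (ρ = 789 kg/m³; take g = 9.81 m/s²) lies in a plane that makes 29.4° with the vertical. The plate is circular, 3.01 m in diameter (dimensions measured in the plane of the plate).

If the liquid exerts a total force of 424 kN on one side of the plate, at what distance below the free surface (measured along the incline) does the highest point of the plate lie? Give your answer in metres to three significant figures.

y_top ≈ 7.33 m

γ = ρg = 789 × 9.81 / 1000 = 7.74009 kN/m³.
A = π(1.505)² = 7.11579 m².
From F = γ·h_c·A, the centroid depth is h_c = 424/(7.74009 × 7.11579) = 7.69833 m.
The plate makes 29.4° with the vertical, i.e. θ = 90° − 29.4° = 60.6° to the horizontal. Measuring y along the incline from the free-surface line, vertical depth h = y·sinθ with sinθ = 0.871214.
Along the incline, y_c = h_c/sinθ = 7.69833/0.871214 = 8.83632 m.
The centroid is at the centre, 1.505 m below the top of the plate, so the highest point sits at y_top = 8.83632 − 1.505 = 7.33132 m along the incline.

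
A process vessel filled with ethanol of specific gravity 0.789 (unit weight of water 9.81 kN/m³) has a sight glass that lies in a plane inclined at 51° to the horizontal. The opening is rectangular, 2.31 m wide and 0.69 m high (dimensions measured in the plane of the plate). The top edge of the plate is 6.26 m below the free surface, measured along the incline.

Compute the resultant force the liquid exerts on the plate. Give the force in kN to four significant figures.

γ = 0.789 × 9.81 = 7.74009 kN/m³.
Let θ = 51° be the plate's angle to the horizontal; measure y along the incline from where the plane meets the free surface. Vertical depth h = y·sinθ with sinθ = 0.777146.
The centroid lies 0.69/2 = 0.345 m below the top edge, so y_c = 6.26 + 0.345 = 6.605 m and h_c = 6.605 × 0.777146 = 5.13305 m.
A = 2.31 × 0.69 = 1.5939 m².
Resultant F = γ·h_c·A = 7.74009 × 5.13305 × 1.5939 = 63.3261 kN.

F ≈ 63.33 kN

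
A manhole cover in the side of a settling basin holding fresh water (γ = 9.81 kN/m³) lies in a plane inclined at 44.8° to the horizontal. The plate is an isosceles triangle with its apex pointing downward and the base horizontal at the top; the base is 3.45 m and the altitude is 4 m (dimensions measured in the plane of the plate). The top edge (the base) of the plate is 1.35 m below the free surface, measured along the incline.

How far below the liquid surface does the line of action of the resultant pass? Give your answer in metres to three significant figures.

h_p = 2.12 m

γ = 9.81 kN/m³.
Let θ = 44.8° be the plate's angle to the horizontal; measure y along the incline from where the plane meets the free surface. Vertical depth h = y·sinθ with sinθ = 0.704634.
With the apex down, the centroid sits h/3 = 4/3 = 1.33333 m below the base (the top edge), so y_c = 1.35 + 1.33333 = 2.68333 m and h_c = 2.68333 × 0.704634 = 1.89077 m.
A = ½ × 3.45 × 4 = 6.9 m².
Resultant F = γ·h_c·A = 9.81 × 1.89077 × 6.9 = 127.984 kN.
I_c = b·h³/36 = 3.45 × 4³/36 = 6.13333 m⁴.
Centre of pressure: y_p = y_c + I_c/(y_c·A) = 2.68333 + 6.13333/(2.68333 × 6.9) = 2.68333 + 0.331263 = 3.01459 m along the plane.
Vertically, h_p = y_p·sinθ = 3.01459 × 0.704634 = 2.12418 m.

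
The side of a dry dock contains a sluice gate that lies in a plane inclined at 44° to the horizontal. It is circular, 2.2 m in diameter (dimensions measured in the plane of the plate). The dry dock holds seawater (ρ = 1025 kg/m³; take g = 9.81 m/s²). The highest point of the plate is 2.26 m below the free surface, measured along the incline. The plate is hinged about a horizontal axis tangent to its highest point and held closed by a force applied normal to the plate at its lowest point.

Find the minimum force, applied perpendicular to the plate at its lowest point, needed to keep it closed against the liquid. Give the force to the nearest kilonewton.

P ≈ 48 kN

γ = ρg = 1025 × 9.81 / 1000 = 10.05525 kN/m³.
Let θ = 44° be the plate's angle to the horizontal; measure y along the incline from where the plane meets the free surface. Vertical depth h = y·sinθ with sinθ = 0.694658.
The centroid is at the centre, 1.1 m below the top of the plate, so y_c = 2.26 + 1.1 = 3.36 m and h_c = 3.36 × 0.694658 = 2.33405 m.
A = π(1.1)² = 3.80133 m².
Resultant F = γ·h_c·A = 10.05525 × 2.33405 × 3.80133 = 89.2151 kN.
I_c = πr⁴/4 = π × 1.1⁴/4 = 1.1499 m⁴.
Centre of pressure: y_p = y_c + I_c/(y_c·A) = 3.36 + 1.1499/(3.36 × 3.80133) = 3.36 + 0.0900296 = 3.45003 m along the plane.
The resultant acts 1.1 + 0.0900296 = 1.19003 m (along the plate) below the hinge at the top edge, so the moment about the hinge is M = F × 1.19003 = 89.2151 × 1.19003 = 106.169 kN·m.
A normal force at the bottom, 2.2 m from the hinge, must supply this moment: P = 106.169/2.2 = 48.2586 kN.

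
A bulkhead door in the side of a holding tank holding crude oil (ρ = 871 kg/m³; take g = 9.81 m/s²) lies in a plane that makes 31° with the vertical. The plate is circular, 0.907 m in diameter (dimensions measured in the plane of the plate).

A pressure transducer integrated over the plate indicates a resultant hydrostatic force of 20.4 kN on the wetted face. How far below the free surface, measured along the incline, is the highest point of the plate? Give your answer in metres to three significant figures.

y_top ≈ 3.86 m

γ = ρg = 871 × 9.81 / 1000 = 8.54451 kN/m³.
A = π(0.4535)² = 0.646107 m².
From F = γ·h_c·A, the centroid depth is h_c = 20.4/(8.54451 × 0.646107) = 3.69521 m.
The plate makes 31° with the vertical, i.e. θ = 90° − 31° = 59° to the horizontal. Measuring y along the incline from the free-surface line, vertical depth h = y·sinθ with sinθ = 0.857167.
Along the incline, y_c = h_c/sinθ = 3.69521/0.857167 = 4.31096 m.
The centroid is at the centre, 0.4535 m below the top of the plate, so the highest point sits at y_top = 4.31096 − 0.4535 = 3.85746 m along the incline.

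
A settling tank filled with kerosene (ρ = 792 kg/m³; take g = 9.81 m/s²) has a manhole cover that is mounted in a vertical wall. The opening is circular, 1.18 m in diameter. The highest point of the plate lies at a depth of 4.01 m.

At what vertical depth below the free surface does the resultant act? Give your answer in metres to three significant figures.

h_p = 4.62 m

γ = ρg = 792 × 9.81 / 1000 = 7.76952 kN/m³.
The centroid is at the centre, 0.59 m below the top of the plate, so the centroid depth is h_c = 4.01 + 0.59 = 4.6 m.
A = π(0.59)² = 1.09359 m².
Resultant F = γ·h_c·A = 7.76952 × 4.6 × 1.09359 = 39.0847 kN.
I_c = πr⁴/4 = π × 0.59⁴/4 = 0.0951695 m⁴.
Centre of pressure: y_p = y_c + I_c/(y_c·A) = 4.6 + 0.0951695/(4.6 × 1.09359) = 4.6 + 0.0189184 = 4.61892 m along the plane.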